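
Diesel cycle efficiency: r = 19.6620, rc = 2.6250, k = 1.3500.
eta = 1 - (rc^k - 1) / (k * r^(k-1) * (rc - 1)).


r^(k-1) = 2.8364
rc^k = 3.6798
eta = 0.5693 = 56.9329%

56.9329%


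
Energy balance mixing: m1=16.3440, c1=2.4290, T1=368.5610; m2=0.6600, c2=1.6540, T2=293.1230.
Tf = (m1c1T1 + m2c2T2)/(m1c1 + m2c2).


num = 14951.7002
den = 40.7912
Tf = 366.5422 K

366.5422 K


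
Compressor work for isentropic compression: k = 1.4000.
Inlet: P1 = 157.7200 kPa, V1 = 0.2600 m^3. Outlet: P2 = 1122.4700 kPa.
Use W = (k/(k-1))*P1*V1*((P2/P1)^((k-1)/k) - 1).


(k-1)/k = 0.2857
(P2/P1)^exp = 1.7519
W = 3.5000 * 157.7200 * 0.2600 * (1.7519 - 1) = 107.9175 kJ

107.9175 kJ


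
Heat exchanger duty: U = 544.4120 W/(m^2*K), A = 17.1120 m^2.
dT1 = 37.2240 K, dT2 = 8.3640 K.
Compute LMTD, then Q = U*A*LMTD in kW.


LMTD = 19.3300 K
Q = 544.4120 * 17.1120 * 19.3300 = 180077.7495 W = 180.0777 kW

180.0777 kW


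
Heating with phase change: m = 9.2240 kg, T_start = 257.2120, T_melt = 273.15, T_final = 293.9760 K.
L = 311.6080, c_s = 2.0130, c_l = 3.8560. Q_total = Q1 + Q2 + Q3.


Q1 (sensible, solid) = 9.2240 * 2.0130 * 15.9380 = 295.9354 kJ
Q2 (latent) = 9.2240 * 311.6080 = 2874.2722 kJ
Q3 (sensible, liquid) = 9.2240 * 3.8560 * 20.8260 = 740.7338 kJ
Q_total = 3910.9414 kJ

3910.9414 kJ


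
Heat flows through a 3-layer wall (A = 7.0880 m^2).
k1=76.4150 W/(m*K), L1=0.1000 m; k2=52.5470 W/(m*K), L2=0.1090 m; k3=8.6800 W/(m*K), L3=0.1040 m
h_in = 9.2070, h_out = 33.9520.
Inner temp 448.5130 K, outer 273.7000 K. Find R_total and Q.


R_conv_in = 1/(9.2070*7.0880) = 0.0153
R_1 = 0.1000/(76.4150*7.0880) = 0.0002
R_2 = 0.1090/(52.5470*7.0880) = 0.0003
R_3 = 0.1040/(8.6800*7.0880) = 0.0017
R_conv_out = 1/(33.9520*7.0880) = 0.0042
R_total = 0.0216 K/W
Q = 174.8130 / 0.0216 = 8075.7822 W

R_total = 0.0216 K/W, Q = 8075.7822 W


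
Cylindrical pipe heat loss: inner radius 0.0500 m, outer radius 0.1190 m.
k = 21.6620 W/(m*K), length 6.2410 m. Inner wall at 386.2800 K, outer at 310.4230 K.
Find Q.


dT = 75.8570 K
ln(ro/ri) = 0.8671
Q = 2*pi*21.6620*6.2410*75.8570 / 0.8671 = 74311.9804 W

74311.9804 W


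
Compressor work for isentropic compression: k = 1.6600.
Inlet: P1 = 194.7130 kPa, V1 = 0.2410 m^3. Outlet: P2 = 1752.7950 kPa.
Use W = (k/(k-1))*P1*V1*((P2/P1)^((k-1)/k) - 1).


(k-1)/k = 0.3976
(P2/P1)^exp = 2.3957
W = 2.5152 * 194.7130 * 0.2410 * (2.3957 - 1) = 164.7299 kJ

164.7299 kJ


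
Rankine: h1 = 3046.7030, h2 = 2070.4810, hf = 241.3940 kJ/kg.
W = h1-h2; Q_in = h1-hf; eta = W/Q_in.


W = 976.2220 kJ/kg
Q_in = 2805.3090 kJ/kg
eta = 0.3480 = 34.7991%

eta = 34.7991%


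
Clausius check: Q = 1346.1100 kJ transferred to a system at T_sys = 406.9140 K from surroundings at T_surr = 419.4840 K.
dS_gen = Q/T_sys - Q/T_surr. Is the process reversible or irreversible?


dS_sys = 1346.1100/406.9140 = 3.3081 kJ/K
dS_surr = -1346.1100/419.4840 = -3.2090 kJ/K
dS_gen = 3.3081 - 3.2090 = 0.0991 kJ/K (irreversible)

dS_gen = 0.0991 kJ/K, irreversible


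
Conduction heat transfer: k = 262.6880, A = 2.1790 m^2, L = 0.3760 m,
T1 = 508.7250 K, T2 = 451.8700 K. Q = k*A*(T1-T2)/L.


dT = 56.8550 K
Q = 262.6880 * 2.1790 * 56.8550 / 0.3760 = 86552.2342 W

86552.2342 W


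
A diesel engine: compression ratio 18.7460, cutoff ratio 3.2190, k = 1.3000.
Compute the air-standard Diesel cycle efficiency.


r^(k-1) = 2.4092
rc^k = 4.5713
eta = 0.4861 = 48.6134%

48.6134%


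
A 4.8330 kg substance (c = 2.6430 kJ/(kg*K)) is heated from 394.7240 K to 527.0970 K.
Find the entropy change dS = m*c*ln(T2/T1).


T2/T1 = 1.3354
ln(T2/T1) = 0.2892
dS = 4.8330 * 2.6430 * 0.2892 = 3.6941 kJ/K

3.6941 kJ/K


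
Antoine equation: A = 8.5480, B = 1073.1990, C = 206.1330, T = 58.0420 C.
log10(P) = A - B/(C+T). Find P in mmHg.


C+T = 264.1750
B/(C+T) = 4.0625
log10(P) = 8.5480 - 4.0625 = 4.4855
P = 10^4.4855 = 30587.5849 mmHg

30587.5849 mmHg


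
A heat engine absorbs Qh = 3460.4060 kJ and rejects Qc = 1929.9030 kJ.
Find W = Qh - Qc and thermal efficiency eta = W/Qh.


W = 3460.4060 - 1929.9030 = 1530.5030 kJ
eta = 1530.5030 / 3460.4060 = 0.4423 = 44.2290%

W = 1530.5030 kJ, eta = 44.2290%


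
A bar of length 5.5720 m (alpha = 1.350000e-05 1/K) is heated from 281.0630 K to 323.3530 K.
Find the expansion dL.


dT = 42.2900 K
dL = 1.350000e-05 * 5.5720 * 42.2900 = 0.003181 m
L_final = 5.575181 m

dL = 0.003181 m


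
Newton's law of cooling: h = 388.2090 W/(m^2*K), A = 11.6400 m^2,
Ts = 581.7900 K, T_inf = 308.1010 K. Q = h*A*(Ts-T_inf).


dT = 273.6890 K
Q = 388.2090 * 11.6400 * 273.6890 = 1236732.9241 W

1236732.9241 W


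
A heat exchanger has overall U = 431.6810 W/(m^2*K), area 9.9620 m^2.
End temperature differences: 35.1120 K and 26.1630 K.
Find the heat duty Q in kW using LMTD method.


LMTD = 30.4184 K
Q = 431.6810 * 9.9620 * 30.4184 = 130811.5536 W = 130.8116 kW

130.8116 kW


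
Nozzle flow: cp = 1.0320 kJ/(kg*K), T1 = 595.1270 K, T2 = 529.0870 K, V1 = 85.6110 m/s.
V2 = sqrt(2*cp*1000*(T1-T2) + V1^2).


dT = 66.0400 K
2*cp*1000*dT = 136306.5600
V1^2 = 7329.2433
V2 = sqrt(143635.8033) = 378.9931 m/s

378.9931 m/s


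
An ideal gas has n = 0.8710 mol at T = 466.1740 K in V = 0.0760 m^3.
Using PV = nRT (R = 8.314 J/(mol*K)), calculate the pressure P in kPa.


P = nRT/V = 0.8710 * 8.314 * 466.1740 / 0.0760
= 3375.7962 / 0.0760 = 44418.3714 Pa = 44.4184 kPa

44.4184 kPa


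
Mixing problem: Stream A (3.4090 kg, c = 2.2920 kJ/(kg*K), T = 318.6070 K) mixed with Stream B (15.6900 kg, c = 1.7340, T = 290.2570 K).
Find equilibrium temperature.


num = 10386.2783
den = 35.0199
Tf = 296.5823 K

296.5823 K


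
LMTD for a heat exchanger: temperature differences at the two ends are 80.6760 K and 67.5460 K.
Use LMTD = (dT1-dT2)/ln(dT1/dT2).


dT1/dT2 = 1.1944
ln(dT1/dT2) = 0.1776
LMTD = 13.1300 / 0.1776 = 73.9167 K

73.9167 K


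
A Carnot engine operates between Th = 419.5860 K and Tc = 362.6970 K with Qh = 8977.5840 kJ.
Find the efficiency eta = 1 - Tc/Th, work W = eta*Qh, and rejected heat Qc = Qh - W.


eta = 1 - 362.6970/419.5860 = 0.1356
W = 0.1356 * 8977.5840 = 1217.2136 kJ
Qc = 8977.5840 - 1217.2136 = 7760.3704 kJ

eta = 13.5584%, W = 1217.2136 kJ, Qc = 7760.3704 kJ


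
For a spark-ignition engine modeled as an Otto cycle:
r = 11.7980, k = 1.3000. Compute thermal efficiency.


r^(k-1) = 2.0967
eta = 1 - 1/2.0967 = 0.5231 = 52.3067%

52.3067%


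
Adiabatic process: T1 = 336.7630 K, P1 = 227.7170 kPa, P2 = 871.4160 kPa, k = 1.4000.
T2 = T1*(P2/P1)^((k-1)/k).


(k-1)/k = 0.2857
(P2/P1)^exp = 1.4673
T2 = 336.7630 * 1.4673 = 494.1369 K

494.1369 K


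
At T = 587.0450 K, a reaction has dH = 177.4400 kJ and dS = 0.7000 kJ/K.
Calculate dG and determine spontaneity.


T*dS = 587.0450 * 0.7000 = 410.9315 kJ
dG = 177.4400 - 410.9315 = -233.4915 kJ (spontaneous)

dG = -233.4915 kJ, spontaneous


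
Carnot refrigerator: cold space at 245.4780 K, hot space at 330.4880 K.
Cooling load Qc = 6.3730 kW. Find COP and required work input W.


COP = 245.4780 / 85.0100 = 2.8876
W = 6.3730 / 2.8876 = 2.2070 kW

COP = 2.8876, W = 2.2070 kW


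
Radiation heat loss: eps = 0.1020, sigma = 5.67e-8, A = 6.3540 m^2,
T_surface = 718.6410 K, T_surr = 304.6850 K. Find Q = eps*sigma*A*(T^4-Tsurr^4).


T^4 = 2.6672e+11
Tsurr^4 = 8.6180e+09
Q = 0.1020 * 5.67e-8 * 6.3540 * 2.5810e+11 = 9484.4906 W

9484.4906 W


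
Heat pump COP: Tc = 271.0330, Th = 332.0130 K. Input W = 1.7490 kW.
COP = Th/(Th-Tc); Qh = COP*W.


COP = 332.0130 / 60.9800 = 5.4446
Qh = 5.4446 * 1.7490 = 9.5226 kW

COP = 5.4446, Qh = 9.5226 kW


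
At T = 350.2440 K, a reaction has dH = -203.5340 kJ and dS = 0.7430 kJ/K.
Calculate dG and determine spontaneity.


T*dS = 350.2440 * 0.7430 = 260.2313 kJ
dG = -203.5340 - 260.2313 = -463.7653 kJ (spontaneous)

dG = -463.7653 kJ, spontaneous


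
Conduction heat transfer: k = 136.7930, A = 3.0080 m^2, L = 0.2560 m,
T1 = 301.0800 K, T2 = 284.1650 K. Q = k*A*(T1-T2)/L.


dT = 16.9150 K
Q = 136.7930 * 3.0080 * 16.9150 / 0.2560 = 27187.7797 W

27187.7797 W


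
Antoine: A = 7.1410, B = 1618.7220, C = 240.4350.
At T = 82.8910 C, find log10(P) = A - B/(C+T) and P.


C+T = 323.3260
B/(C+T) = 5.0065
log10(P) = 7.1410 - 5.0065 = 2.1345
P = 10^2.1345 = 136.3106 mmHg

136.3106 mmHg


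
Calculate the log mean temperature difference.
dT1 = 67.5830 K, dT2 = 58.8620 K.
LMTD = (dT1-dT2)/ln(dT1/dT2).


dT1/dT2 = 1.1482
ln(dT1/dT2) = 0.1382
LMTD = 8.7210 / 0.1382 = 63.1221 K

63.1221 K


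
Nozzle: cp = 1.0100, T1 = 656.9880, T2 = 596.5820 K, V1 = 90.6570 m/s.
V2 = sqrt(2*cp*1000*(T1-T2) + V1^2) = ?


dT = 60.4060 K
2*cp*1000*dT = 122020.1200
V1^2 = 8218.6916
V2 = sqrt(130238.8116) = 360.8861 m/s

360.8861 m/s


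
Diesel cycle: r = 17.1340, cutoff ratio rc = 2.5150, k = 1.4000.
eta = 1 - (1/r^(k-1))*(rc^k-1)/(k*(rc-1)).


r^(k-1) = 3.1156
rc^k = 3.6371
eta = 0.6009 = 60.0939%

60.0939%


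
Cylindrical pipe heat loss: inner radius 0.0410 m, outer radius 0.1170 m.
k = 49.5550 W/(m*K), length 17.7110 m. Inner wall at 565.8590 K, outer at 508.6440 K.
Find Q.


dT = 57.2150 K
ln(ro/ri) = 1.0486
Q = 2*pi*49.5550*17.7110*57.2150 / 1.0486 = 300891.3529 W

300891.3529 W


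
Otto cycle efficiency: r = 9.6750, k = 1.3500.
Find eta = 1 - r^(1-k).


r^(k-1) = 2.2130
eta = 1 - 1/2.2130 = 0.5481 = 54.8121%

54.8121%


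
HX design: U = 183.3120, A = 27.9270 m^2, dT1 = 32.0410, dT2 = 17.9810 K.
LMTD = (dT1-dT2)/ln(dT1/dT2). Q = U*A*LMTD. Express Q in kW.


LMTD = 24.3379 K
Q = 183.3120 * 27.9270 * 24.3379 = 124594.1400 W = 124.5941 kW

124.5941 kW


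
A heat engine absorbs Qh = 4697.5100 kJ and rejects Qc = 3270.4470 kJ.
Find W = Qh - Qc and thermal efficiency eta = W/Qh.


W = 4697.5100 - 3270.4470 = 1427.0630 kJ
eta = 1427.0630 / 4697.5100 = 0.3038 = 30.3791%

W = 1427.0630 kJ, eta = 30.3791%


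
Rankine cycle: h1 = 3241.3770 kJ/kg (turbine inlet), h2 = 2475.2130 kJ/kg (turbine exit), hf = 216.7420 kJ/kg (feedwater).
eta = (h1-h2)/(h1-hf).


W = 766.1640 kJ/kg
Q_in = 3024.6350 kJ/kg
eta = 0.2533 = 25.3308%

eta = 25.3308%


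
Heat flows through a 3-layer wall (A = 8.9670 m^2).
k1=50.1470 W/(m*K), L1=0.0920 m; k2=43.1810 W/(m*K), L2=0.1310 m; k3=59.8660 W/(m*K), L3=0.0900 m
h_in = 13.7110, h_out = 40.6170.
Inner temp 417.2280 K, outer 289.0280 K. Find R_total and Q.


R_conv_in = 1/(13.7110*8.9670) = 0.0081
R_1 = 0.0920/(50.1470*8.9670) = 0.0002
R_2 = 0.1310/(43.1810*8.9670) = 0.0003
R_3 = 0.0900/(59.8660*8.9670) = 0.0002
R_conv_out = 1/(40.6170*8.9670) = 0.0027
R_total = 0.0116 K/W
Q = 128.2000 / 0.0116 = 11061.4142 W

R_total = 0.0116 K/W, Q = 11061.4142 W


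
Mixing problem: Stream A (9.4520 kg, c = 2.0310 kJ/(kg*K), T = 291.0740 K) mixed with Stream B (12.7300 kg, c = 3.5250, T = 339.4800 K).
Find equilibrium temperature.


num = 20821.3220
den = 64.0703
Tf = 324.9764 K

324.9764 K


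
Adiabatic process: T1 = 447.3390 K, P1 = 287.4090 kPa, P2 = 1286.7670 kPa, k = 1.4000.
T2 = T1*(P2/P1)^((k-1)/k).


(k-1)/k = 0.2857
(P2/P1)^exp = 1.5346
T2 = 447.3390 * 1.5346 = 686.4938 K

686.4938 K


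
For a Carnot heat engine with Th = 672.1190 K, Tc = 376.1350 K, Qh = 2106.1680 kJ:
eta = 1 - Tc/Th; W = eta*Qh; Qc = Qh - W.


eta = 1 - 376.1350/672.1190 = 0.4404
W = 0.4404 * 2106.1680 = 927.5025 kJ
Qc = 2106.1680 - 927.5025 = 1178.6655 kJ

eta = 44.0374%, W = 927.5025 kJ, Qc = 1178.6655 kJ


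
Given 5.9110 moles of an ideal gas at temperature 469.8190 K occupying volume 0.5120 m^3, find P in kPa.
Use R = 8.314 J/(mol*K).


P = nRT/V = 5.9110 * 8.314 * 469.8190 / 0.5120
= 23088.8103 / 0.5120 = 45095.3326 Pa = 45.0953 kPa

45.0953 kPa


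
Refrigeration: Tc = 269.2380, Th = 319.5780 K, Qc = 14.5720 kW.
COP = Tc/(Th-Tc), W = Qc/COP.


COP = 269.2380 / 50.3400 = 5.3484
W = 14.5720 / 5.3484 = 2.7246 kW

COP = 5.3484, W = 2.7246 kW


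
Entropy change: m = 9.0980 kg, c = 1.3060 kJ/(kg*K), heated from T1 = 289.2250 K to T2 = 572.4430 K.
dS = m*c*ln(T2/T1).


T2/T1 = 1.9792
ln(T2/T1) = 0.6827
dS = 9.0980 * 1.3060 * 0.6827 = 8.1119 kJ/K

8.1119 kJ/K


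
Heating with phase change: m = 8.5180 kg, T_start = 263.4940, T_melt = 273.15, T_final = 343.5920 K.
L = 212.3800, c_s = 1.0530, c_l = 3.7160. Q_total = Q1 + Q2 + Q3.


Q1 (sensible, solid) = 8.5180 * 1.0530 * 9.6560 = 86.6090 kJ
Q2 (latent) = 8.5180 * 212.3800 = 1809.0528 kJ
Q3 (sensible, liquid) = 8.5180 * 3.7160 * 70.4420 = 2229.6927 kJ
Q_total = 4125.3546 kJ

4125.3546 kJ


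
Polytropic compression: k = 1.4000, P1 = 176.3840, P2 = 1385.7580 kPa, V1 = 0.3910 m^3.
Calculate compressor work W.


(k-1)/k = 0.2857
(P2/P1)^exp = 1.8021
W = 3.5000 * 176.3840 * 0.3910 * (1.8021 - 1) = 193.6127 kJ

193.6127 kJ


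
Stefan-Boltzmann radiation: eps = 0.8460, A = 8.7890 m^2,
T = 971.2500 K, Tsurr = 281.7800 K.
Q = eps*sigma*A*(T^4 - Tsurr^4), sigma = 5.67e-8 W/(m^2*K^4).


T^4 = 8.8987e+11
Tsurr^4 = 6.3044e+09
Q = 0.8460 * 5.67e-8 * 8.7890 * 8.8356e+11 = 372502.5514 W

372502.5514 W


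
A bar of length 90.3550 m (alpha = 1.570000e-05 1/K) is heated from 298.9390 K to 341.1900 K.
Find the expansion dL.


dT = 42.2510 K
dL = 1.570000e-05 * 90.3550 * 42.2510 = 0.059936 m
L_final = 90.414936 m

dL = 0.059936 m


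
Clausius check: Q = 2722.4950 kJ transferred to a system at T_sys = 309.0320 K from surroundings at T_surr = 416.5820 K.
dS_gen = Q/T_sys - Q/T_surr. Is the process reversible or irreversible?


dS_sys = 2722.4950/309.0320 = 8.8098 kJ/K
dS_surr = -2722.4950/416.5820 = -6.5353 kJ/K
dS_gen = 8.8098 - 6.5353 = 2.2744 kJ/K (irreversible)

dS_gen = 2.2744 kJ/K, irreversible


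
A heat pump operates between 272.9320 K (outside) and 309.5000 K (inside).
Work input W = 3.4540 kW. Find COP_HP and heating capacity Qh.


COP = 309.5000 / 36.5680 = 8.4637
Qh = 8.4637 * 3.4540 = 29.2336 kW

COP = 8.4637, Qh = 29.2336 kW


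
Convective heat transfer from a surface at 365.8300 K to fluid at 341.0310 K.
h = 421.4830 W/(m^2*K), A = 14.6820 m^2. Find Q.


dT = 24.7990 K
Q = 421.4830 * 14.6820 * 24.7990 = 153461.5043 W

153461.5043 W


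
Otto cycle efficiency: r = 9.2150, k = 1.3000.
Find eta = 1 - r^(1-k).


r^(k-1) = 1.9469
eta = 1 - 1/1.9469 = 0.4864 = 48.6369%

48.6369%


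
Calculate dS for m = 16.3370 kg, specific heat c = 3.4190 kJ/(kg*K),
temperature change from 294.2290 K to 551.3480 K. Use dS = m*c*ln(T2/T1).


T2/T1 = 1.8739
ln(T2/T1) = 0.6280
dS = 16.3370 * 3.4190 * 0.6280 = 35.0781 kJ/K

35.0781 kJ/K


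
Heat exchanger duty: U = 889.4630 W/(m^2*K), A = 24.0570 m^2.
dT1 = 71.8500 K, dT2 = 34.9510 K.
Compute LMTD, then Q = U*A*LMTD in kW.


LMTD = 51.2036 K
Q = 889.4630 * 24.0570 * 51.2036 = 1095644.0514 W = 1095.6441 kW

1095.6441 kW


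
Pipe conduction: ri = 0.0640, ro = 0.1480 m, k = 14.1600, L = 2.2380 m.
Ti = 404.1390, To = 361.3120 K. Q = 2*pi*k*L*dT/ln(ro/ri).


dT = 42.8270 K
ln(ro/ri) = 0.8383
Q = 2*pi*14.1600*2.2380*42.8270 / 0.8383 = 10171.9981 W

10171.9981 W


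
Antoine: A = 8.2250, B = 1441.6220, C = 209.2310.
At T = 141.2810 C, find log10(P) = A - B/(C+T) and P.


C+T = 350.5120
B/(C+T) = 4.1129
log10(P) = 8.2250 - 4.1129 = 4.1121
P = 10^4.1121 = 12944.8371 mmHg

12944.8371 mmHg


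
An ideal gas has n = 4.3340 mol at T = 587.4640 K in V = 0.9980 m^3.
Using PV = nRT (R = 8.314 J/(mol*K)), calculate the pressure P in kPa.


P = nRT/V = 4.3340 * 8.314 * 587.4640 / 0.9980
= 21168.0175 / 0.9980 = 21210.4383 Pa = 21.2104 kPa

21.2104 kPa


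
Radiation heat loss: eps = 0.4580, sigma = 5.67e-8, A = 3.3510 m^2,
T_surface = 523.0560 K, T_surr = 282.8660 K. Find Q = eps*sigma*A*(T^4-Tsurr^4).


T^4 = 7.4850e+10
Tsurr^4 = 6.4021e+09
Q = 0.4580 * 5.67e-8 * 3.3510 * 6.8448e+10 = 5956.4031 W

5956.4031 W


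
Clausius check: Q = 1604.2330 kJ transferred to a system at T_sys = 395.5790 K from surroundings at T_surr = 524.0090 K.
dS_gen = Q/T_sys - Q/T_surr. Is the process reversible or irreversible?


dS_sys = 1604.2330/395.5790 = 4.0554 kJ/K
dS_surr = -1604.2330/524.0090 = -3.0615 kJ/K
dS_gen = 4.0554 - 3.0615 = 0.9939 kJ/K (irreversible)

dS_gen = 0.9939 kJ/K, irreversible


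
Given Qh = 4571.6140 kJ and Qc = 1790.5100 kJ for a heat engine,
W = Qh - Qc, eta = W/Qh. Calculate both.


W = 4571.6140 - 1790.5100 = 2781.1040 kJ
eta = 2781.1040 / 4571.6140 = 0.6083 = 60.8342%

W = 2781.1040 kJ, eta = 60.8342%


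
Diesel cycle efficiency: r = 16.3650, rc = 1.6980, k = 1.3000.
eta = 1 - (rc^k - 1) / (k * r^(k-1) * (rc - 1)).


r^(k-1) = 2.3130
rc^k = 1.9903
eta = 0.5282 = 52.8161%

52.8161%


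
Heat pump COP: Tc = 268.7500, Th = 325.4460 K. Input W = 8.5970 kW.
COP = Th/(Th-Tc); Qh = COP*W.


COP = 325.4460 / 56.6960 = 5.7402
Qh = 5.7402 * 8.5970 = 49.3484 kW

COP = 5.7402, Qh = 49.3484 kW


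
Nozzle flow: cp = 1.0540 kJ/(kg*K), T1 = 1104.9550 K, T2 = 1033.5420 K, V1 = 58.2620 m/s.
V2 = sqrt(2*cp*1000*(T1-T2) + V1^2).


dT = 71.4130 K
2*cp*1000*dT = 150538.6040
V1^2 = 3394.4606
V2 = sqrt(153933.0646) = 392.3430 m/s

392.3430 m/s


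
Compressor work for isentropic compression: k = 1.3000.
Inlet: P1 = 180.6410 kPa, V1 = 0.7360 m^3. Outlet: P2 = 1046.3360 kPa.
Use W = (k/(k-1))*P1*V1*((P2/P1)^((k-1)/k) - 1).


(k-1)/k = 0.2308
(P2/P1)^exp = 1.4998
W = 4.3333 * 180.6410 * 0.7360 * (1.4998 - 1) = 287.9670 kJ

287.9670 kJ


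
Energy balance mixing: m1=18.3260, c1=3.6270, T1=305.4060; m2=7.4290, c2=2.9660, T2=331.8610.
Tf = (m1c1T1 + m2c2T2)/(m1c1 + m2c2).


num = 27612.2114
den = 88.5028
Tf = 311.9925 K

311.9925 K


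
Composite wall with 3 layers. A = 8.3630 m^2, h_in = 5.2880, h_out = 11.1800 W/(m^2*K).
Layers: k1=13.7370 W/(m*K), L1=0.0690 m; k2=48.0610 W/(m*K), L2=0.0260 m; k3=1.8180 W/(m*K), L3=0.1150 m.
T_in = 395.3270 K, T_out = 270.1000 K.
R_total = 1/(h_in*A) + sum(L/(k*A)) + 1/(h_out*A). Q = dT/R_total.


R_conv_in = 1/(5.2880*8.3630) = 0.0226
R_1 = 0.0690/(13.7370*8.3630) = 0.0006
R_2 = 0.0260/(48.0610*8.3630) = 6.4687e-05
R_3 = 0.1150/(1.8180*8.3630) = 0.0076
R_conv_out = 1/(11.1800*8.3630) = 0.0107
R_total = 0.0415 K/W
Q = 125.2270 / 0.0415 = 3014.8375 W

R_total = 0.0415 K/W, Q = 3014.8375 W


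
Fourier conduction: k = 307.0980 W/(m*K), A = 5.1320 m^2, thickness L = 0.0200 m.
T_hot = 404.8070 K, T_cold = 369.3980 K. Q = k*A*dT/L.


dT = 35.4090 K
Q = 307.0980 * 5.1320 * 35.4090 / 0.0200 = 2790276.8888 W

2790276.8888 W


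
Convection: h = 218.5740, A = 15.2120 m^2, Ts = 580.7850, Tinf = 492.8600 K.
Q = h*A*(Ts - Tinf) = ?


dT = 87.9250 K
Q = 218.5740 * 15.2120 * 87.9250 = 292346.0255 W

292346.0255 W


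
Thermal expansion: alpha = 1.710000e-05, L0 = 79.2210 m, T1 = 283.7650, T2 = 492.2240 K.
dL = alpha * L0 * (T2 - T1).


dT = 208.4590 K
dL = 1.710000e-05 * 79.2210 * 208.4590 = 0.282395 m
L_final = 79.503395 m

dL = 0.282395 m


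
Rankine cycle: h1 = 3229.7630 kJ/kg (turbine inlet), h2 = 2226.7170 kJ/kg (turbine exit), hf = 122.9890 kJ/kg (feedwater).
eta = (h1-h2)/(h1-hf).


W = 1003.0460 kJ/kg
Q_in = 3106.7740 kJ/kg
eta = 0.3229 = 32.2858%

eta = 32.2858%


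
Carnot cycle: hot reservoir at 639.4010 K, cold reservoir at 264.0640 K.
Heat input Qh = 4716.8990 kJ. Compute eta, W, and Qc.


eta = 1 - 264.0640/639.4010 = 0.5870
W = 0.5870 * 4716.8990 = 2768.8833 kJ
Qc = 4716.8990 - 2768.8833 = 1948.0157 kJ

eta = 58.7013%, W = 2768.8833 kJ, Qc = 1948.0157 kJ


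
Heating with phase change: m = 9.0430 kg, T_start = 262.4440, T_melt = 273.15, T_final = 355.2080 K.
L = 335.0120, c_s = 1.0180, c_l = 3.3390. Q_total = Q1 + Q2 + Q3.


Q1 (sensible, solid) = 9.0430 * 1.0180 * 10.7060 = 98.5570 kJ
Q2 (latent) = 9.0430 * 335.0120 = 3029.5135 kJ
Q3 (sensible, liquid) = 9.0430 * 3.3390 * 82.0580 = 2477.7066 kJ
Q_total = 5605.7771 kJ

5605.7771 kJ


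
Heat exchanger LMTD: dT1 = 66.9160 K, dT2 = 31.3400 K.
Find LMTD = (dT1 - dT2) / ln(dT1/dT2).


dT1/dT2 = 2.1352
ln(dT1/dT2) = 0.7585
LMTD = 35.5760 / 0.7585 = 46.9004 K

46.9004 K


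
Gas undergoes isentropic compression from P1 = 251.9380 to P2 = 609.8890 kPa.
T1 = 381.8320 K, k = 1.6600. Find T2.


(k-1)/k = 0.3976
(P2/P1)^exp = 1.4212
T2 = 381.8320 * 1.4212 = 542.6627 K

542.6627 K


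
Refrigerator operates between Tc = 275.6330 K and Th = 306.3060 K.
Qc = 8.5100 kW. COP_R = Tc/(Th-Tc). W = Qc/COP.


COP = 275.6330 / 30.6730 = 8.9862
W = 8.5100 / 8.9862 = 0.9470 kW

COP = 8.9862, W = 0.9470 kW


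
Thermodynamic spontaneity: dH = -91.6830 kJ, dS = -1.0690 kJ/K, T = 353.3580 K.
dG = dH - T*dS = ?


T*dS = 353.3580 * -1.0690 = -377.7397 kJ
dG = -91.6830 + 377.7397 = 286.0567 kJ (non-spontaneous)

dG = 286.0567 kJ, non-spontaneous


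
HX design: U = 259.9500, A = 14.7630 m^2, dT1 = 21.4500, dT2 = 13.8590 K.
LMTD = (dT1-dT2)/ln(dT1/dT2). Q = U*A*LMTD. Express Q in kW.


LMTD = 17.3791 K
Q = 259.9500 * 14.7630 * 17.3791 = 66694.6412 W = 66.6946 kW

66.6946 kW


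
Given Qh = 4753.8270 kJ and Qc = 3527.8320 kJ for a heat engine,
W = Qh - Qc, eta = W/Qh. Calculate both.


W = 4753.8270 - 3527.8320 = 1225.9950 kJ
eta = 1225.9950 / 4753.8270 = 0.2579 = 25.7896%

W = 1225.9950 kJ, eta = 25.7896%


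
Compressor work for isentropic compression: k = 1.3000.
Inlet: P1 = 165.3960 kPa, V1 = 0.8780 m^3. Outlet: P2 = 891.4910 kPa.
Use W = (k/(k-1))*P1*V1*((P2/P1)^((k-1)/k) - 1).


(k-1)/k = 0.2308
(P2/P1)^exp = 1.4751
W = 4.3333 * 165.3960 * 0.8780 * (1.4751 - 1) = 298.9853 kJ

298.9853 kJ


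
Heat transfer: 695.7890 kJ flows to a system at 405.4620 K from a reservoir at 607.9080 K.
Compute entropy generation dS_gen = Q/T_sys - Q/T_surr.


dS_sys = 695.7890/405.4620 = 1.7160 kJ/K
dS_surr = -695.7890/607.9080 = -1.1446 kJ/K
dS_gen = 1.7160 - 1.1446 = 0.5715 kJ/K (irreversible)

dS_gen = 0.5715 kJ/K, irreversible


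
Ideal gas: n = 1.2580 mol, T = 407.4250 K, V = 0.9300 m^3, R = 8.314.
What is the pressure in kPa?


P = nRT/V = 1.2580 * 8.314 * 407.4250 / 0.9300
= 4261.2630 / 0.9300 = 4582.0032 Pa = 4.5820 kPa

4.5820 kPa


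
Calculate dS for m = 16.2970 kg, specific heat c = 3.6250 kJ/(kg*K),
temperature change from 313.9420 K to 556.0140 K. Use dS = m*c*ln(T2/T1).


T2/T1 = 1.7711
ln(T2/T1) = 0.5716
dS = 16.2970 * 3.6250 * 0.5716 = 33.7673 kJ/K

33.7673 kJ/K


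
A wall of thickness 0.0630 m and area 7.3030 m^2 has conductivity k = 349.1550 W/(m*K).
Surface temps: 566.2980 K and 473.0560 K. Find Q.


dT = 93.2420 K
Q = 349.1550 * 7.3030 * 93.2420 / 0.0630 = 3773901.8167 W

3773901.8167 W


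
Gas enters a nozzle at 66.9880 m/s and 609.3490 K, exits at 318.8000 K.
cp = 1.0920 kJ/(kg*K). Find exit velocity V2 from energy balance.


dT = 290.5490 K
2*cp*1000*dT = 634559.0160
V1^2 = 4487.3921
V2 = sqrt(639046.4081) = 799.4038 m/s

799.4038 m/s


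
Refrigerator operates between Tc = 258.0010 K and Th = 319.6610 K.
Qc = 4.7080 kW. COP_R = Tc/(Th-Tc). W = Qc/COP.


COP = 258.0010 / 61.6600 = 4.1843
W = 4.7080 / 4.1843 = 1.1252 kW

COP = 4.1843, W = 1.1252 kW


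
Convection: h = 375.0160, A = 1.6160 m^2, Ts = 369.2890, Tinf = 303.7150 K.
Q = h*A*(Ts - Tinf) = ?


dT = 65.5740 K
Q = 375.0160 * 1.6160 * 65.5740 = 39739.5395 W

39739.5395 W


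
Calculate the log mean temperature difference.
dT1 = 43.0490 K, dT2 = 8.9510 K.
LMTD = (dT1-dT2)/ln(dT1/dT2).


dT1/dT2 = 4.8094
ln(dT1/dT2) = 1.5706
LMTD = 34.0980 / 1.5706 = 21.7105 K

21.7105 K


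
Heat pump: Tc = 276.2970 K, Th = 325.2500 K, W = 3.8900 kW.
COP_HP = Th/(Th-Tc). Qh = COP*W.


COP = 325.2500 / 48.9530 = 6.6441
Qh = 6.6441 * 3.8900 = 25.8457 kW

COP = 6.6441, Qh = 25.8457 kW


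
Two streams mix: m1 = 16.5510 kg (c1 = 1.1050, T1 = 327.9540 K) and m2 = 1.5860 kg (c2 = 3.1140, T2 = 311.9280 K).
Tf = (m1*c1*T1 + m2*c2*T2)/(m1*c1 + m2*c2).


num = 7538.4544
den = 23.2277
Tf = 324.5465 K

324.5465 K


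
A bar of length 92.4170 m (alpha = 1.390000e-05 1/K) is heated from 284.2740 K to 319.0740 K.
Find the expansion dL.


dT = 34.8000 K
dL = 1.390000e-05 * 92.4170 * 34.8000 = 0.044704 m
L_final = 92.461704 m

dL = 0.044704 m


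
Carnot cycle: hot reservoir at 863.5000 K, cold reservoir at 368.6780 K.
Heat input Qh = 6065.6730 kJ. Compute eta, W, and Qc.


eta = 1 - 368.6780/863.5000 = 0.5730
W = 0.5730 * 6065.6730 = 3475.8870 kJ
Qc = 6065.6730 - 3475.8870 = 2589.7860 kJ

eta = 57.3042%, W = 3475.8870 kJ, Qc = 2589.7860 kJ


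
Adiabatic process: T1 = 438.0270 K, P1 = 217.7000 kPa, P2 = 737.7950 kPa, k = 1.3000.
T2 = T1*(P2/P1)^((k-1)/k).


(k-1)/k = 0.2308
(P2/P1)^exp = 1.3253
T2 = 438.0270 * 1.3253 = 580.5323 K

580.5323 K


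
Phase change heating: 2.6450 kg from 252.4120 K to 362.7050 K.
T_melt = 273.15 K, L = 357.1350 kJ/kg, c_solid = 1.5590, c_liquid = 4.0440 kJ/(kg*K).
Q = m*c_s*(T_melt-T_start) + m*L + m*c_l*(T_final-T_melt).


Q1 (sensible, solid) = 2.6450 * 1.5590 * 20.7380 = 85.5143 kJ
Q2 (latent) = 2.6450 * 357.1350 = 944.6221 kJ
Q3 (sensible, liquid) = 2.6450 * 4.0440 * 89.5550 = 957.9143 kJ
Q_total = 1988.0507 kJ

1988.0507 kJ


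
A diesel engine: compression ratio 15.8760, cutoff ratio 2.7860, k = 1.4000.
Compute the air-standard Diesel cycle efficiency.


r^(k-1) = 3.0220
rc^k = 4.1973
eta = 0.5769 = 57.6862%

57.6862%


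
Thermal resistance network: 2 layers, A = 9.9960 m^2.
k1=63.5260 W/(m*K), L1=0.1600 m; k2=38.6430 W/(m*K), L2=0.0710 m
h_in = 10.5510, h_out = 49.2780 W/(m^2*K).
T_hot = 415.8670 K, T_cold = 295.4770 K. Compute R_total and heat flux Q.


R_conv_in = 1/(10.5510*9.9960) = 0.0095
R_1 = 0.1600/(63.5260*9.9960) = 0.0003
R_2 = 0.0710/(38.6430*9.9960) = 0.0002
R_conv_out = 1/(49.2780*9.9960) = 0.0020
R_total = 0.0119 K/W
Q = 120.3900 / 0.0119 = 10076.6228 W

R_total = 0.0119 K/W, Q = 10076.6228 W


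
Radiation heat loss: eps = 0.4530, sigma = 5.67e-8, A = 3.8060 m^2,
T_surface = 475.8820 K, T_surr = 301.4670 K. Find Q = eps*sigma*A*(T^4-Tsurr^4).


T^4 = 5.1286e+10
Tsurr^4 = 8.2596e+09
Q = 0.4530 * 5.67e-8 * 3.8060 * 4.3026e+10 = 4206.1329 W

4206.1329 W


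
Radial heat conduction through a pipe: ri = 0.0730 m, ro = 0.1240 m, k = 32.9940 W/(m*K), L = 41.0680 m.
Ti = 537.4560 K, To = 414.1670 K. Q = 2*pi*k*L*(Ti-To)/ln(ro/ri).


dT = 123.2890 K
ln(ro/ri) = 0.5298
Q = 2*pi*32.9940*41.0680*123.2890 / 0.5298 = 1981128.4380 W

1981128.4380 W


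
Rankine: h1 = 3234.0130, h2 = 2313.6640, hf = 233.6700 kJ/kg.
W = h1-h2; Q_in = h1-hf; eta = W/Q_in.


W = 920.3490 kJ/kg
Q_in = 3000.3430 kJ/kg
eta = 0.3067 = 30.6748%

eta = 30.6748%


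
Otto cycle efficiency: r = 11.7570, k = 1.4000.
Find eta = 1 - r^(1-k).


r^(k-1) = 2.6799
eta = 1 - 1/2.6799 = 0.6269 = 62.6852%

62.6852%


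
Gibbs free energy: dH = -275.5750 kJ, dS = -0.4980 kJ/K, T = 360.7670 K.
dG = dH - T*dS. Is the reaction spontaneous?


T*dS = 360.7670 * -0.4980 = -179.6620 kJ
dG = -275.5750 + 179.6620 = -95.9130 kJ (spontaneous)

dG = -95.9130 kJ, spontaneous


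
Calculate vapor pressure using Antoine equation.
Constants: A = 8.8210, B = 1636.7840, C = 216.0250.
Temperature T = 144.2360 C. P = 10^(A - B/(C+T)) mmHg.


C+T = 360.2610
B/(C+T) = 4.5433
log10(P) = 8.8210 - 4.5433 = 4.2777
P = 10^4.2777 = 18952.7263 mmHg

18952.7263 mmHg


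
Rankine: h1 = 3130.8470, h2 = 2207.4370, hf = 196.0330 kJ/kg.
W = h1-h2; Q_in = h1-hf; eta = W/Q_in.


W = 923.4100 kJ/kg
Q_in = 2934.8140 kJ/kg
eta = 0.3146 = 31.4640%

eta = 31.4640%


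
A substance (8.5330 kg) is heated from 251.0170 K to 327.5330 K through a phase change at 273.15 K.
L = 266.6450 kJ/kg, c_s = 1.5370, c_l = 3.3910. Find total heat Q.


Q1 (sensible, solid) = 8.5330 * 1.5370 * 22.1330 = 290.2792 kJ
Q2 (latent) = 8.5330 * 266.6450 = 2275.2818 kJ
Q3 (sensible, liquid) = 8.5330 * 3.3910 * 54.3830 = 1573.5940 kJ
Q_total = 4139.1550 kJ

4139.1550 kJ


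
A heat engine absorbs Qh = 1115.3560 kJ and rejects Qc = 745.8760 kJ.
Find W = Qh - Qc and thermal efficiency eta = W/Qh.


W = 1115.3560 - 745.8760 = 369.4800 kJ
eta = 369.4800 / 1115.3560 = 0.3313 = 33.1266%

W = 369.4800 kJ, eta = 33.1266%


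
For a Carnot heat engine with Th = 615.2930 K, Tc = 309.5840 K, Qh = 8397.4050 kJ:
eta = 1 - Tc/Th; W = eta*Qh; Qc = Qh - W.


eta = 1 - 309.5840/615.2930 = 0.4969
W = 0.4969 * 8397.4050 = 4172.2599 kJ
Qc = 8397.4050 - 4172.2599 = 4225.1451 kJ

eta = 49.6851%, W = 4172.2599 kJ, Qc = 4225.1451 kJ


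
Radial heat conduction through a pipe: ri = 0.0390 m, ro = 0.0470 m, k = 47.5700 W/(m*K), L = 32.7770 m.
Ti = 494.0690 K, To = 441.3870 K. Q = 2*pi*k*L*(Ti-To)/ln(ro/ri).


dT = 52.6820 K
ln(ro/ri) = 0.1866
Q = 2*pi*47.5700*32.7770*52.6820 / 0.1866 = 2766085.0144 W

2766085.0144 W


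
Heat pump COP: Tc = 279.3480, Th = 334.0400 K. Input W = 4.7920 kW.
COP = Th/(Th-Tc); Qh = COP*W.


COP = 334.0400 / 54.6920 = 6.1077
Qh = 6.1077 * 4.7920 = 29.2679 kW

COP = 6.1077, Qh = 29.2679 kW


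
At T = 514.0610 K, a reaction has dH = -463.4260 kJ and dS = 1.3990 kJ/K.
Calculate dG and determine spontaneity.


T*dS = 514.0610 * 1.3990 = 719.1713 kJ
dG = -463.4260 - 719.1713 = -1182.5973 kJ (spontaneous)

dG = -1182.5973 kJ, spontaneous


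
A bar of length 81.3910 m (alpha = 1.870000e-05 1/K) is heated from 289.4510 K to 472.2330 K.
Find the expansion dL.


dT = 182.7820 K
dL = 1.870000e-05 * 81.3910 * 182.7820 = 0.278196 m
L_final = 81.669196 m

dL = 0.278196 m


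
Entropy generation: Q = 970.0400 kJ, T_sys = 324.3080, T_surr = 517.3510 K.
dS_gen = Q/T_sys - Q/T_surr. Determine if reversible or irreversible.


dS_sys = 970.0400/324.3080 = 2.9911 kJ/K
dS_surr = -970.0400/517.3510 = -1.8750 kJ/K
dS_gen = 2.9911 - 1.8750 = 1.1161 kJ/K (irreversible)

dS_gen = 1.1161 kJ/K, irreversible


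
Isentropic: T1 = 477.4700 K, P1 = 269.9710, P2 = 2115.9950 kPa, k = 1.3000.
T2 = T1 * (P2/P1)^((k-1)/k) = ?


(k-1)/k = 0.2308
(P2/P1)^exp = 1.6082
T2 = 477.4700 * 1.6082 = 767.8906 K

767.8906 K


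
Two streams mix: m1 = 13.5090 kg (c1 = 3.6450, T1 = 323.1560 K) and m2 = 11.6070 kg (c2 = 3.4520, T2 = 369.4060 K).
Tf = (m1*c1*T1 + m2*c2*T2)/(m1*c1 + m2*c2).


num = 30713.4247
den = 89.3077
Tf = 343.9058 K

343.9058 K


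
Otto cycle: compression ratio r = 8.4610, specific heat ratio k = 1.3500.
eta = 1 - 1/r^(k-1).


r^(k-1) = 2.1115
eta = 1 - 1/2.1115 = 0.5264 = 52.6410%

52.6410%


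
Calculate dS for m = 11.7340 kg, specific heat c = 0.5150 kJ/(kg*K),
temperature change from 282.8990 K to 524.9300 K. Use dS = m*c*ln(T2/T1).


T2/T1 = 1.8555
ln(T2/T1) = 0.6182
dS = 11.7340 * 0.5150 * 0.6182 = 3.7356 kJ/K

3.7356 kJ/K


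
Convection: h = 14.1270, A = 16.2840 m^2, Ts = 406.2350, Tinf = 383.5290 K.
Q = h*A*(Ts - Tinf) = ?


dT = 22.7060 K
Q = 14.1270 * 16.2840 * 22.7060 = 5223.3806 W

5223.3806 W


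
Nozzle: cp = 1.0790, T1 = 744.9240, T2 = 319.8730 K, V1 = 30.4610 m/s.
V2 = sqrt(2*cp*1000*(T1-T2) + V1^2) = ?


dT = 425.0510 K
2*cp*1000*dT = 917260.0580
V1^2 = 927.8725
V2 = sqrt(918187.9305) = 958.2212 m/s

958.2212 m/s


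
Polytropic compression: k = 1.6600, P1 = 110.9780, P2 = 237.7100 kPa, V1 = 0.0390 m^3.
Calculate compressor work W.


(k-1)/k = 0.3976
(P2/P1)^exp = 1.3537
W = 2.5152 * 110.9780 * 0.0390 * (1.3537 - 1) = 3.8505 kJ

3.8505 kJ


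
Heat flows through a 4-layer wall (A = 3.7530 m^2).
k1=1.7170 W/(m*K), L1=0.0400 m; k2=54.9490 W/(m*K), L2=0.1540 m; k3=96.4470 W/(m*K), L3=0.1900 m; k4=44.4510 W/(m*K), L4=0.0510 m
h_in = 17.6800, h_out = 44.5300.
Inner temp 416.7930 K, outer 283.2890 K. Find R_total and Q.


R_conv_in = 1/(17.6800*3.7530) = 0.0151
R_1 = 0.0400/(1.7170*3.7530) = 0.0062
R_2 = 0.1540/(54.9490*3.7530) = 0.0007
R_3 = 0.1900/(96.4470*3.7530) = 0.0005
R_4 = 0.0510/(44.4510*3.7530) = 0.0003
R_conv_out = 1/(44.5300*3.7530) = 0.0060
R_total = 0.0288 K/W
Q = 133.5040 / 0.0288 = 4629.2243 W

R_total = 0.0288 K/W, Q = 4629.2243 W


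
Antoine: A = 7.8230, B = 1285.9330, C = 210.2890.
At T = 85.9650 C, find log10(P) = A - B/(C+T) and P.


C+T = 296.2540
B/(C+T) = 4.3406
log10(P) = 7.8230 - 4.3406 = 3.4824
P = 10^3.4824 = 3036.3826 mmHg

3036.3826 mmHg


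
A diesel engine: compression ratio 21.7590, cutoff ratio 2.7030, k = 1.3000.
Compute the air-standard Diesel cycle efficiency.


r^(k-1) = 2.5194
rc^k = 3.6425
eta = 0.5262 = 52.6232%

52.6232%


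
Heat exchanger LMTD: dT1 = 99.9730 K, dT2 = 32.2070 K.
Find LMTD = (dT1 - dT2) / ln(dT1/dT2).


dT1/dT2 = 3.1041
ln(dT1/dT2) = 1.1327
LMTD = 67.7660 / 1.1327 = 59.8261 K

59.8261 K


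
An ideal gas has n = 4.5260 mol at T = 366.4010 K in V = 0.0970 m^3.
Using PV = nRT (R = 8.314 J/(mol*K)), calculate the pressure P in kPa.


P = nRT/V = 4.5260 * 8.314 * 366.4010 / 0.0970
= 13787.3633 / 0.0970 = 142137.7662 Pa = 142.1378 kPa

142.1378 kPa


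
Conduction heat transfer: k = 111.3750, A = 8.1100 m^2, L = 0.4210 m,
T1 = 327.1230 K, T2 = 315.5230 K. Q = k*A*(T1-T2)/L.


dT = 11.6000 K
Q = 111.3750 * 8.1100 * 11.6000 / 0.4210 = 24887.6829 W

24887.6829 W


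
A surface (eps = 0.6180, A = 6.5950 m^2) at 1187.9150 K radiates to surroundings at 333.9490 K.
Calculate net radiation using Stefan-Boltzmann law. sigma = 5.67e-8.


T^4 = 1.9913e+12
Tsurr^4 = 1.2437e+10
Q = 0.6180 * 5.67e-8 * 6.5950 * 1.9789e+12 = 457305.9293 W

457305.9293 W


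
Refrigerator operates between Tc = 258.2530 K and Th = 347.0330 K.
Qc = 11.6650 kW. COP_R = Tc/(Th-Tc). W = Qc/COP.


COP = 258.2530 / 88.7800 = 2.9089
W = 11.6650 / 2.9089 = 4.0101 kW

COP = 2.9089, W = 4.0101 kW


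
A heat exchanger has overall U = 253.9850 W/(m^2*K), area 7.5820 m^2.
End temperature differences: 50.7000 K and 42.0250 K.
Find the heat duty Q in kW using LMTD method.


LMTD = 46.2269 K
Q = 253.9850 * 7.5820 * 46.2269 = 89019.8320 W = 89.0198 kW

89.0198 kW


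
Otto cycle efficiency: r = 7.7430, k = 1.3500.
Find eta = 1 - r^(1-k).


r^(k-1) = 2.0470
eta = 1 - 1/2.0470 = 0.5115 = 51.1481%

51.1481%


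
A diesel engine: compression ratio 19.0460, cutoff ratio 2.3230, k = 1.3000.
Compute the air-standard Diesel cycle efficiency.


r^(k-1) = 2.4207
rc^k = 2.9913
eta = 0.5217 = 52.1702%

52.1702%


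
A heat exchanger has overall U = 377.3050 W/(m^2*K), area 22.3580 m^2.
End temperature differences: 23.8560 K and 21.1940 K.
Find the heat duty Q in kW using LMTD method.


LMTD = 22.4988 K
Q = 377.3050 * 22.3580 * 22.4988 = 189794.7007 W = 189.7947 kW

189.7947 kW


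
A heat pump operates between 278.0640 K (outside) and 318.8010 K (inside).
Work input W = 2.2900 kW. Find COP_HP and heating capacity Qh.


COP = 318.8010 / 40.7370 = 7.8258
Qh = 7.8258 * 2.2900 = 17.9212 kW

COP = 7.8258, Qh = 17.9212 kW


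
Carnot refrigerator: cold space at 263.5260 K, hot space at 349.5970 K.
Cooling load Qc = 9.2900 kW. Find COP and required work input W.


COP = 263.5260 / 86.0710 = 3.0617
W = 9.2900 / 3.0617 = 3.0342 kW

COP = 3.0617, W = 3.0342 kW


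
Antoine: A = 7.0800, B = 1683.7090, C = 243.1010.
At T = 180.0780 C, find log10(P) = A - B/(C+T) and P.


C+T = 423.1790
B/(C+T) = 3.9787
log10(P) = 7.0800 - 3.9787 = 3.1013
P = 10^3.1013 = 1262.6534 mmHg

1262.6534 mmHg


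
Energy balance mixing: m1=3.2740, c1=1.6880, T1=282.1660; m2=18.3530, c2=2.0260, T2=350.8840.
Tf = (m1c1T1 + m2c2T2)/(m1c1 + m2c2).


num = 14606.3760
den = 42.7097
Tf = 341.9921 K

341.9921 K


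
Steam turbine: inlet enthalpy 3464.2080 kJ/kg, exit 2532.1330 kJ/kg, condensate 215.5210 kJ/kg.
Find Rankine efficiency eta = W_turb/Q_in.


W = 932.0750 kJ/kg
Q_in = 3248.6870 kJ/kg
eta = 0.2869 = 28.6908%

eta = 28.6908%


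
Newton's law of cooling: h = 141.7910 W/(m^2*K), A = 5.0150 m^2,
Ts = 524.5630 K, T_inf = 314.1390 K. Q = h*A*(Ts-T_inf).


dT = 210.4240 K
Q = 141.7910 * 5.0150 * 210.4240 = 149628.6904 W

149628.6904 W


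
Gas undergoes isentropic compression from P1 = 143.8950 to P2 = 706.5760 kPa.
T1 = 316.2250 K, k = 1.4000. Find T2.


(k-1)/k = 0.2857
(P2/P1)^exp = 1.5757
T2 = 316.2250 * 1.5757 = 498.2612 K

498.2612 K


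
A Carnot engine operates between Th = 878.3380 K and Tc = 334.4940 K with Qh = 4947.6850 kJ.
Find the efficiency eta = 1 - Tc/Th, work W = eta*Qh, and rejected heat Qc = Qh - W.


eta = 1 - 334.4940/878.3380 = 0.6192
W = 0.6192 * 4947.6850 = 3063.4776 kJ
Qc = 4947.6850 - 3063.4776 = 1884.2074 kJ

eta = 61.9174%, W = 3063.4776 kJ, Qc = 1884.2074 kJ


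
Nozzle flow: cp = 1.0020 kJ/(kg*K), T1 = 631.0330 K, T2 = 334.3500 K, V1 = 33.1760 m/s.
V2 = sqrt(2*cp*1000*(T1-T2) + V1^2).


dT = 296.6830 K
2*cp*1000*dT = 594552.7320
V1^2 = 1100.6470
V2 = sqrt(595653.3790) = 771.7858 m/s

771.7858 m/s


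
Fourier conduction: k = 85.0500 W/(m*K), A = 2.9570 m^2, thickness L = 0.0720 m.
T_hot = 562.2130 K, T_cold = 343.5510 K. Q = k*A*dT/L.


dT = 218.6620 K
Q = 85.0500 * 2.9570 * 218.6620 / 0.0720 = 763776.7995 W

763776.7995 W


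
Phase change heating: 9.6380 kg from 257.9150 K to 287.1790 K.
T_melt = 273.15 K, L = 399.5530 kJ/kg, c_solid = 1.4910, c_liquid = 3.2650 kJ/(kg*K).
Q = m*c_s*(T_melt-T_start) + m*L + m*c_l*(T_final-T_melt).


Q1 (sensible, solid) = 9.6380 * 1.4910 * 15.2350 = 218.9309 kJ
Q2 (latent) = 9.6380 * 399.5530 = 3850.8918 kJ
Q3 (sensible, liquid) = 9.6380 * 3.2650 * 14.0290 = 441.4656 kJ
Q_total = 4511.2882 kJ

4511.2882 kJ


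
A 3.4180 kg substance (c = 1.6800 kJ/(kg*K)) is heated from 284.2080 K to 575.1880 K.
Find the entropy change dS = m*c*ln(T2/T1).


T2/T1 = 2.0238
ln(T2/T1) = 0.7050
dS = 3.4180 * 1.6800 * 0.7050 = 4.0482 kJ/K

4.0482 kJ/K


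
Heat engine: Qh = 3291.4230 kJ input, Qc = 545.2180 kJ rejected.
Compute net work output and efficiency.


W = 3291.4230 - 545.2180 = 2746.2050 kJ
eta = 2746.2050 / 3291.4230 = 0.8344 = 83.4352%

W = 2746.2050 kJ, eta = 83.4352%


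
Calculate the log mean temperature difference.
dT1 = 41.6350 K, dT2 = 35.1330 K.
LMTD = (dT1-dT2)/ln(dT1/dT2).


dT1/dT2 = 1.1851
ln(dT1/dT2) = 0.1698
LMTD = 6.5020 / 0.1698 = 38.2920 K

38.2920 K


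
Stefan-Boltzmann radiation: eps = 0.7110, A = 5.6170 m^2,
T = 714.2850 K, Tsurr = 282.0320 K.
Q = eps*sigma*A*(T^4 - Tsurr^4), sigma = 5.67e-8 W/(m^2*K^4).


T^4 = 2.6031e+11
Tsurr^4 = 6.3269e+09
Q = 0.7110 * 5.67e-8 * 5.6170 * 2.5398e+11 = 57511.8038 W

57511.8038 W


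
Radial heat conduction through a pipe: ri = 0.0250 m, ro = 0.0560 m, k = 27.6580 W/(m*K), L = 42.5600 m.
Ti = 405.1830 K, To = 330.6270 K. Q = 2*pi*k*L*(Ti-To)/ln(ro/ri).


dT = 74.5560 K
ln(ro/ri) = 0.8065
Q = 2*pi*27.6580*42.5600*74.5560 / 0.8065 = 683743.9304 W

683743.9304 W


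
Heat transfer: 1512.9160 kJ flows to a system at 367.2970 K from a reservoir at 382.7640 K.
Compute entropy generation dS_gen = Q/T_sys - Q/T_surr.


dS_sys = 1512.9160/367.2970 = 4.1191 kJ/K
dS_surr = -1512.9160/382.7640 = -3.9526 kJ/K
dS_gen = 4.1191 - 3.9526 = 0.1664 kJ/K (irreversible)

dS_gen = 0.1664 kJ/K, irreversible


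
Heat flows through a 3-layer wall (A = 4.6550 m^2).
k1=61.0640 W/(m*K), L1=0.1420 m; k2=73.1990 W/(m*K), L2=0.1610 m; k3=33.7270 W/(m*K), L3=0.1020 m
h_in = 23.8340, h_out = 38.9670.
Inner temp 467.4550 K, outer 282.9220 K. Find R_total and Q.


R_conv_in = 1/(23.8340*4.6550) = 0.0090
R_1 = 0.1420/(61.0640*4.6550) = 0.0005
R_2 = 0.1610/(73.1990*4.6550) = 0.0005
R_3 = 0.1020/(33.7270*4.6550) = 0.0006
R_conv_out = 1/(38.9670*4.6550) = 0.0055
R_total = 0.0161 K/W
Q = 184.5330 / 0.0161 = 11427.6277 W

R_total = 0.0161 K/W, Q = 11427.6277 W


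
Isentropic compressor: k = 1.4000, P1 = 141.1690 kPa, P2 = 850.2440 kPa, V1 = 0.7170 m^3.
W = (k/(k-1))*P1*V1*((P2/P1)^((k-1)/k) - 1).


(k-1)/k = 0.2857
(P2/P1)^exp = 1.6703
W = 3.5000 * 141.1690 * 0.7170 * (1.6703 - 1) = 237.4721 kJ

237.4721 kJ


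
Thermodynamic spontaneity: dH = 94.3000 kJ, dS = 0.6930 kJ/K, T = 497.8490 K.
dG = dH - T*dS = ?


T*dS = 497.8490 * 0.6930 = 345.0094 kJ
dG = 94.3000 - 345.0094 = -250.7094 kJ (spontaneous)

dG = -250.7094 kJ, spontaneous


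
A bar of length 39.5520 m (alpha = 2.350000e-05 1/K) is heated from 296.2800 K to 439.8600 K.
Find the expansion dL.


dT = 143.5800 K
dL = 2.350000e-05 * 39.5520 * 143.5800 = 0.133454 m
L_final = 39.685454 m

dL = 0.133454 m
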